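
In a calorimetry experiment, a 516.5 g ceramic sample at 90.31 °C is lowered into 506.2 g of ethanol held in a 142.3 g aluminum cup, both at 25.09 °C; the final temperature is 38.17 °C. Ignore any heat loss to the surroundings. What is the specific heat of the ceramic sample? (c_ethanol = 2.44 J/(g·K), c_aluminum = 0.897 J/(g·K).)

c ≈ 0.662 J/(g·K)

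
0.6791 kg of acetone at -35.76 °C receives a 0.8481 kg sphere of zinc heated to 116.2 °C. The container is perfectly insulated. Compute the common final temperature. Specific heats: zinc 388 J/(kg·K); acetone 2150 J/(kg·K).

T_f ≈ -7.8 °C

|Q_zinc| = |Q_acetone|:
0.8481×388×(116.2 − T) = 0.6791×2150×(T − (-35.76))
329.06(116.2 − T) = 1460.1(T − (-35.76))
1789.1 T = -13975  ⇒  T ≈ -7.81 °C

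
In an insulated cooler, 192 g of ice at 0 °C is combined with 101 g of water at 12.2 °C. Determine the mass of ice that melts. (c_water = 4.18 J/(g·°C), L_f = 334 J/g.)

m_melted ≈ 15.4 g

Cooling the water to 0 °C releases 101·4.18·12.2 = 5150.6 J.
Fully melting the ice requires m_ice L_f = 192·334 = 64128 J.
Since 5150.6 < 64128 J, not all the ice melts; equilibrium is at 0 °C.
m_melt = 5150.6 / L_f = 15.42 g.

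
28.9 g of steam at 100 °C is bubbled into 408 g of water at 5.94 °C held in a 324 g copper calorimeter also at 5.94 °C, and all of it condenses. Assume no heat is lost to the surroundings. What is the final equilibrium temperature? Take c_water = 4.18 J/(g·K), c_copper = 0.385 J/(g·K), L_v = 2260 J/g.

Conservation of energy gives ΣQ = 0:
condense steam: −28.9·2260 = −65314; condensed water 100 °C→T: 120.8(T − 100); water warms: 408·4.18·(T − 5.94) = 1705.4(T − 5.94); copper cup: 324·0.385·(T − 5.94) = 124.74(T − 5.94)
1951 T = 65314 + 12080 + 10871 = 88265
T ≈ 45.24 °C — below 100 °C, confirming all the steam condensed.

T_f ≈ 45.2 °C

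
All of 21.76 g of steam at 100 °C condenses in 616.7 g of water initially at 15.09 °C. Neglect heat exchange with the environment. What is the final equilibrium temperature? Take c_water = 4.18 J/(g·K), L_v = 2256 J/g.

Conservation of energy gives ΣQ = 0:
condense steam: −21.76×2256 = −49091; condensate cools 100→T: 21.76×4.18×(T − 100) = 90.96(T − 100); original water: 2577.8(T − 15.09)
2668.8 T = 49091 + 9095.7 + 38899 = 97085
T ≈ 36.38 °C, under the boiling point, so the assumption holds.

T_f ≈ 36.4 °C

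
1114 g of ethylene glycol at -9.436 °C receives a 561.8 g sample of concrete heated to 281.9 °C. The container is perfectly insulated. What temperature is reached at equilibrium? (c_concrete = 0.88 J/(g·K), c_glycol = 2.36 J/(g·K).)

T_f ≈ 36.7 °C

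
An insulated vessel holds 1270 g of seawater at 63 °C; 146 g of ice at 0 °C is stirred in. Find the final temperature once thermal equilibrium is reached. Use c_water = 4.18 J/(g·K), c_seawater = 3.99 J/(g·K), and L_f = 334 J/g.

T_f ≈ 47.6 °C

Taking heat into each body as positive, Σ m c ΔT = 0:
fusion: m_ice L_f = 146·334 = 48764; meltwater 0→T: 146·4.18·T = 610.28 T; seawater cools: 1270·3.99·(T − 63) = 5067.3(T − 63)
5677.6 T = 319240 − 48764 = 270476
T ≈ 47.64 °C (positive, so assuming full melt was valid).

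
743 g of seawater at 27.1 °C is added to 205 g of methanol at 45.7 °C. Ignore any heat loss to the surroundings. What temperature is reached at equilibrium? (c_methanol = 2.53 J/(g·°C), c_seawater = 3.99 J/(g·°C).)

Set heat shed by the hot body equal to heat absorbed by the cold body:
205·2.53·(45.7 − T) = 743·3.99·(T − 27.1)
518.65(45.7 − T) = 2964.6(T − 27.1)
3483.2 T = 104042  ⇒  T ≈ 29.87 °C

T_f ≈ 29.9 °C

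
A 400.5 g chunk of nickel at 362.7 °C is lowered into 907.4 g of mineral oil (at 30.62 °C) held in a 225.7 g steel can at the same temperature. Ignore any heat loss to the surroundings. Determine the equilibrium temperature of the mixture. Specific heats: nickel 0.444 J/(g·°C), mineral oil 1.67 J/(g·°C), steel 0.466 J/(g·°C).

Conservation of energy gives ΣQ = 0:
400.5·0.444·(T − 362.7) + 907.4·1.67·(T − 30.62) + 225.7·0.466·(T − 30.62) = 0
(177.82 + 1515.4 + 105.18) T = 177.82·362.7 + 1515.4·30.62 + 105.18·30.62
T = 114117/1798.4 ≈ 63.46 °C

T_f ≈ 63.5 °C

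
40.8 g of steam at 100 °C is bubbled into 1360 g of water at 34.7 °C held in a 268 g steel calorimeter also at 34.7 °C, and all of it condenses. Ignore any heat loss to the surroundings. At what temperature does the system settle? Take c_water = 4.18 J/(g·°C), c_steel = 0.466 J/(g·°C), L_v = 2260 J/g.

T_f ≈ 52.0 °C

Sum of m c ΔT and latent-heat terms is zero:
condense steam: −40.8×2260 = −92208; condensate cools 100→T: 40.8×4.18×(T − 100) = 170.54(T − 100); original water: 5684.8(T − 34.7); steel cup: 268×0.466×(T − 34.7) = 124.89(T − 34.7)
5980.2 T = 92208 + 17054 + 201596 = 310859
T ≈ 51.98 °C (< 100 °C, so full condensation is consistent).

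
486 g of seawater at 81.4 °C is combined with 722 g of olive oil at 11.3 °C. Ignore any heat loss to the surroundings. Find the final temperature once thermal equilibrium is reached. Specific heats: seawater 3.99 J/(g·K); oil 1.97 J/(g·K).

Taking heat into each body as positive, Σ m c ΔT = 0:
486×3.99×(T − 81.4) + 722×1.97×(T − 11.3) = 0
3361.5 T = 173918
T ≈ 51.74 °C

T_f ≈ 51.7 °C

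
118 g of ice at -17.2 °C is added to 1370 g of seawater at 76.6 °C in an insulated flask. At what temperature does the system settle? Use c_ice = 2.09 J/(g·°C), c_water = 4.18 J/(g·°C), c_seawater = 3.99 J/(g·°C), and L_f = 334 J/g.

Energy conservation, ΣQ = 0:
warm ice to 0 °C: 118·2.09·(0 − (-17.2)) = 4241.9; melt ice: 118·334 = 39412; warm the meltwater: 493.24 T; seawater: 5466.3(T − 76.6)
5959.5 T = 418719 − 43654 = 375065
T ≈ 62.94 °C. Since T > 0 °C, the all-ice-melts assumption holds.

T_f ≈ 62.9 °C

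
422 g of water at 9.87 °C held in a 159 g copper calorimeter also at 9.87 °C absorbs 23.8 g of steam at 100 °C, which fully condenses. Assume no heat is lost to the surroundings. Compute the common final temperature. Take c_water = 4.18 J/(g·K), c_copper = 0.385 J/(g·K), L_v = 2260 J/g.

Let T be the final temperature. ΣQ_i = 0:
steam→water at 100 °C releases m L_v = 23.8·2260 = 53788
  condensate cools 100→T: 23.8·4.18·(T − 100) = 99.48(T − 100)
  water warms: 422·4.18·(T − 9.87) = 1764(T − 9.87)
  copper cup: 159·0.385·(T − 9.87) = 61.22(T − 9.87)
1924.7 T = 53788 + 9948.4 + 18014 = 81751
T ≈ 42.48 °C — below 100 °C, confirming all the steam condensed.

T_f ≈ 42.5 °C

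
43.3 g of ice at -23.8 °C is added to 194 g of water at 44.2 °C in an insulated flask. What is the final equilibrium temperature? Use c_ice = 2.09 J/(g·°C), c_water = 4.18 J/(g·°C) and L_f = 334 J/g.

T_f ≈ 19.4 °C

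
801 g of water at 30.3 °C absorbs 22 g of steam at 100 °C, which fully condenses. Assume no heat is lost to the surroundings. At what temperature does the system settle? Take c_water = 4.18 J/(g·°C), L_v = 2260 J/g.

Setting the total heat transfer to zero:
condense steam: −22·2260 = −49720; condensate cools 100→T: 22·4.18·(T − 100) = 91.96(T − 100); water warms: 801·4.18·(T − 30.3) = 3348.2(T − 30.3)
3440.1 T = 49720 + 9196 + 101450 = 160366
T ≈ 46.62 °C, under the boiling point, so the assumption holds.

T_f ≈ 46.6 °C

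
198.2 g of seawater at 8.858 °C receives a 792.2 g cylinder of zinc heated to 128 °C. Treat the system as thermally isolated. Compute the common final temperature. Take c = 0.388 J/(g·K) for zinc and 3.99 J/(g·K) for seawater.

|Q_zinc| = |Q_seawater|:
792.2*0.388*(128 − T) = 198.2*3.99*(T − 8.858)
307.37(128 − T) = 790.82(T − 8.858)
1098.2 T = 46349  ⇒  T ≈ 42.20 °C

T_f ≈ 42.2 °C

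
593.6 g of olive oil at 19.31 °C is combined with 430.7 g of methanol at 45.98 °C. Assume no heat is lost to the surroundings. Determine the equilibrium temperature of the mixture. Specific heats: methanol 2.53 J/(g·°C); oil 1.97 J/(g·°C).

T_f ≈ 32.2 °C

Set heat shed by the hot body equal to heat absorbed by the cold body:
430.7*2.53*(45.98 − T) = 593.6*1.97*(T − 19.31)
1089.7(45.98 − T) = 1169.4(T − 19.31)
2259.1 T = 72684  ⇒  T ≈ 32.17 °C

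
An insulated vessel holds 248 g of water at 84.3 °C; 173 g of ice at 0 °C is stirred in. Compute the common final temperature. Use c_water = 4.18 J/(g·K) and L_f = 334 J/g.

T_f ≈ 16.8 °C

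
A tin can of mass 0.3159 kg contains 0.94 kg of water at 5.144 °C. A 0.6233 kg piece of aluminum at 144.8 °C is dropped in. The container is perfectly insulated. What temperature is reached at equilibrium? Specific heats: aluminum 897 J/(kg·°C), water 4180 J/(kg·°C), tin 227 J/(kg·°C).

T_f ≈ 22.3 °C

Taking heat into each body as positive, Σ m c ΔT = 0:
0.6233*897*(T − 144.8) + 0.94*4180*(T − 5.144) + 0.3159*227*(T − 5.144) = 0
559.1(T − 144.8) + 3929.2(T − 5.144) + 71.71(T − 5.144) = 0
4560 T = 101538
T ≈ 22.27 °C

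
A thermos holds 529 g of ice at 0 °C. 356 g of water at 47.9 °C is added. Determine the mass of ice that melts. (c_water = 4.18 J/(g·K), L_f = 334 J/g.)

Cooling the water to 0 °C releases 356×4.18×47.9 = 71279 J.
Fully melting the ice requires m_ice L_f = 529×334 = 176686 J.
71279 J < 176686 J, so only part of the ice melts and the system sits at 0 °C.
m_melt = 71279 / L_f = 213.4 g.

m_melted ≈ 213 g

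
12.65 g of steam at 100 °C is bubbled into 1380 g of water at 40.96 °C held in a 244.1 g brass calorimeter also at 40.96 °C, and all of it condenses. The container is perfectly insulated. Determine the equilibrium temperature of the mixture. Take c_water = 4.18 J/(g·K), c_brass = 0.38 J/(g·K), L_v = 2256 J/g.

Energy conservation, ΣQ = 0:
condense steam: −12.65×2256 = −28538; condensate cools 100→T: 12.65×4.18×(T − 100) = 52.88(T − 100); original water: 5768.4(T − 40.96); brass cup: 244.1×0.38×(T − 40.96) = 92.76(T − 40.96)
5914 T = 28538 + 5287.7 + 240073 = 273899
T ≈ 46.31 °C, under the boiling point, so the assumption holds.

T_f ≈ 46.3 °C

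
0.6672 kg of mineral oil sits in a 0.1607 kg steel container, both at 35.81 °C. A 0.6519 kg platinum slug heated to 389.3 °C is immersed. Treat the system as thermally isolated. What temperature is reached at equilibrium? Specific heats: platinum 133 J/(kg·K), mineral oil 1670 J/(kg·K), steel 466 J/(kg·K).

T_f ≈ 59.8 °C

Let T be the final temperature. ΣQ_i = 0:
0.6519·133·(T − 389.3) + 0.6672·1670·(T − 35.81) + 0.1607·466·(T − 35.81) = 0
86.7(T − 389.3) + 1114.2(T − 35.81) + 74.89(T − 35.81) = 0
1275.8 T = 76335
T = 76335/1275.8 ≈ 59.83 °C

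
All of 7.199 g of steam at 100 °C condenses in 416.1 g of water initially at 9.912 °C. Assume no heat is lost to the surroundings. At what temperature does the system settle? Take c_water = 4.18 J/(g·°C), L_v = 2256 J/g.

Let T be the final temperature. ΣQ_i = 0:
steam→water at 100 °C releases m L_v = 7.199×2256 = 16241; condensate cools 100→T: 7.199×4.18×(T − 100) = 30.09(T − 100); water warms: 416.1×4.18×(T − 9.912) = 1739.3(T − 9.912)
1769.4 T = 16241 + 3009.2 + 17240 = 36490
T ≈ 20.62 °C (< 100 °C, so full condensation is consistent).

T_f ≈ 20.6 °C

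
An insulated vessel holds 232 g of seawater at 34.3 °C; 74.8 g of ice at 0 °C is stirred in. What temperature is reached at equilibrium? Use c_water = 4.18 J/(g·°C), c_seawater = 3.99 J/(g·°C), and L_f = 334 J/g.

T_f ≈ 5.5 °C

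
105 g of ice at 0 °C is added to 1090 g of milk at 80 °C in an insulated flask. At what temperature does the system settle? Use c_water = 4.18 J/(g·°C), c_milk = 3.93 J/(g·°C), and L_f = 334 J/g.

T_f ≈ 65.1 °C

Energy conservation, ΣQ = 0:
melt ice: 105×334 = 35070
  meltwater 0→T: 105×4.18×T = 438.9 T
  milk cools: 1090×3.93×(T − 80) = 4283.7(T − 80)
4722.6 T = 342696 − 35070 = 307626
T ≈ 65.14 °C (positive, so assuming full melt was valid).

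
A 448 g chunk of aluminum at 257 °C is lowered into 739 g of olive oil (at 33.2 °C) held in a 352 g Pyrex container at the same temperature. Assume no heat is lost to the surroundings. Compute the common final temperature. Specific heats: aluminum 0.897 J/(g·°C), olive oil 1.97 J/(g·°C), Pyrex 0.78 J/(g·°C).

T_f ≈ 75.4 °C

Energy conservation, ΣQ = 0:
448*0.897*(T − 257) + 739*1.97*(T − 33.2) + 352*0.78*(T − 33.2) = 0
401.86(T − 257) + 1455.8(T − 33.2) + 274.56(T − 33.2) = 0
(401.86 + 1455.8 + 274.56) T = 401.86*257 + 1455.8*33.2 + 274.56*33.2
T ≈ 75.38 °C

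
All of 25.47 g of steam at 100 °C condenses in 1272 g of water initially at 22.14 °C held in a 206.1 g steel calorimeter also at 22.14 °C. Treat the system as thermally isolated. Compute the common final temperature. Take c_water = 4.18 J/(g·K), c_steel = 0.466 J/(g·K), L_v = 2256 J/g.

Setting the total heat transfer to zero:
latent heat released on condensation: 25.47·2256 = 57460; condensate cools 100→T: 25.47·4.18·(T − 100) = 106.46(T − 100); water warms: 1272·4.18·(T − 22.14) = 5317(T − 22.14); steel cup: 206.1·0.466·(T − 22.14) = 96.04(T − 22.14)
5519.5 T = 57460 + 10646 + 119844 = 187951
T ≈ 34.05 °C — below 100 °C, confirming all the steam condensed.

T_f ≈ 34.1 °C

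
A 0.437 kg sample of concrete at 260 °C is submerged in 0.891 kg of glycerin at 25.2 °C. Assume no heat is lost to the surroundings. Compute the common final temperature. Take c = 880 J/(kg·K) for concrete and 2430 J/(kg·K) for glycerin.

T_f ≈ 60.6 °C

T_f is the heat-capacity-weighted average of the initial temperatures:
T_f = (384.56*260 + 2165.1*25.2) / (384.56 + 2165.1)
    = 154547 / 2549.7 ≈ 60.61 °C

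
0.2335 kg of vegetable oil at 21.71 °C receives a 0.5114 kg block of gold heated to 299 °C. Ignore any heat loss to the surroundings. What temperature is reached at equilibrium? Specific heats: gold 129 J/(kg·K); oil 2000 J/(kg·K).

Energy conservation, ΣQ = 0:
0.5114·129·(T − 299) + 0.2335·2000·(T − 21.71) = 0
65.97(T − 299) + 467(T − 21.71) = 0
532.97 T = 29864
T ≈ 56.03 °C

T_f ≈ 56.0 °C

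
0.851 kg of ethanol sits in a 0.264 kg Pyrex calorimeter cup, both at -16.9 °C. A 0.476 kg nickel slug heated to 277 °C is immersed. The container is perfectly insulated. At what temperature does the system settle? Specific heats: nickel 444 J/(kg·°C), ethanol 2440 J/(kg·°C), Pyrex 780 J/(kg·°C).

T_f ≈ 8.0 °C

Heat gained plus heat lost sum to zero:
0.476·444·(T − 277) + 0.851·2440·(T − (-16.9)) + 0.264·780·(T − (-16.9)) = 0
(211.34 + 2076.4 + 205.92) T = 211.34·277 + 2076.4·(-16.9) + 205.92·(-16.9)
T ≈ 8.01 °C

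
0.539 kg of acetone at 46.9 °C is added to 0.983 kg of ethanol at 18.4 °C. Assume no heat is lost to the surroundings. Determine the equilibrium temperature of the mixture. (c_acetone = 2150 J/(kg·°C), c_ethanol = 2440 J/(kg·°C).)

T_f ≈ 27.7 °C

With ΣQ=0 the equilibrium temperature is the m·c-weighted mean:
T_f = (1158.9·46.9 + 2398.5·18.4) / (1158.9 + 2398.5)
    = 98483 / 3557.4 ≈ 27.68 °C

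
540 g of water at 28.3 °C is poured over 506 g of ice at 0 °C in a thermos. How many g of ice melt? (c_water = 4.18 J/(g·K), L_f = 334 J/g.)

Water can give up m c ΔT = 540·4.18·28.3 = 63879 J before reaching 0 °C.
Melting all 506 g of ice would need 506·334 = 169004 J.
Since 63879 < 169004 J, not all the ice melts; equilibrium is at 0 °C.
Mass melted = 63879/334 ≈ 191.3 g.

m_melted ≈ 191 g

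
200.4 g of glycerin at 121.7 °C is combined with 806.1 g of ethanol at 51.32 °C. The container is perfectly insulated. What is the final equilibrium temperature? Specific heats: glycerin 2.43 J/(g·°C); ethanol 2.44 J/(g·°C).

Heat lost by the glycerin equals heat gained by the ethanol:
200.4*2.43*(121.7 − T) = 806.1*2.44*(T − 51.32)
486.97(121.7 − T) = 1966.9(T − 51.32)
2453.9 T = 160205  ⇒  T ≈ 65.29 °C

T_f ≈ 65.3 °C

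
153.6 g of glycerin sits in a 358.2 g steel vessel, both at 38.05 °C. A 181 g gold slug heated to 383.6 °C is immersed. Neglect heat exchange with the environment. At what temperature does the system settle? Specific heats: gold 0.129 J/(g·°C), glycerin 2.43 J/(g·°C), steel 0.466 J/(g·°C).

T_f ≈ 52.4 °C

Let T be the final temperature. ΣQ_i = 0:
181×0.129×(T − 383.6) + 153.6×2.43×(T − 38.05) + 358.2×0.466×(T − 38.05) = 0
23.35(T − 383.6) + 373.25(T − 38.05) + 166.92(T − 38.05) = 0
563.52 T = 29510
T = 29510 / 563.52 = 52.4 °C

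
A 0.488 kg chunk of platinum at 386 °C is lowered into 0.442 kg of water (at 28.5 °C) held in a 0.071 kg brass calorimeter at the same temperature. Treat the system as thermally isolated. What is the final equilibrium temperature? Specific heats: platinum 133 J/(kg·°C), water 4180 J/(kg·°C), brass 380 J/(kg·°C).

T_f ≈ 40.5 °C

With ΣQ=0 the equilibrium temperature is the m·c-weighted mean:
T_f = (64.9·386 + 1847.6·28.5 + 26.98·28.5) / (64.9 + 1847.6 + 26.98)
    = 78477 / 1939.4 ≈ 40.46 °C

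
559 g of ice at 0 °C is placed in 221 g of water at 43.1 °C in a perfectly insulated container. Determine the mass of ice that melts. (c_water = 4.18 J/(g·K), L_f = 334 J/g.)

m_melted ≈ 119 g

Cooling the water to 0 °C releases 221·4.18·43.1 = 39815 J.
Fully melting the ice requires m_ice L_f = 559·334 = 186706 J.
39815 J < 186706 J, so only part of the ice melts and the system sits at 0 °C.
m_melt = 39815 / L_f = 119.2 g.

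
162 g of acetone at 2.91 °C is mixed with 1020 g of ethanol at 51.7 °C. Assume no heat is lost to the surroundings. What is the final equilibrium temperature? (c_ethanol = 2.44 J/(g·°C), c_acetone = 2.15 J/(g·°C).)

|Q_ethanol| = |Q_acetone|:
1020·2.44·(51.7 − T) = 162·2.15·(T − 2.91)
2488.8(51.7 − T) = 348.3(T − 2.91)
2837.1 T = 129685  ⇒  T ≈ 45.71 °C

T_f ≈ 45.7 °C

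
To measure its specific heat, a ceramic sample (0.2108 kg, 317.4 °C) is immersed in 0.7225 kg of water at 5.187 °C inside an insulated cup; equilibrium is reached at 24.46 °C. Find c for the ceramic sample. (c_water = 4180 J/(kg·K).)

c ≈ 943 J/(kg·K)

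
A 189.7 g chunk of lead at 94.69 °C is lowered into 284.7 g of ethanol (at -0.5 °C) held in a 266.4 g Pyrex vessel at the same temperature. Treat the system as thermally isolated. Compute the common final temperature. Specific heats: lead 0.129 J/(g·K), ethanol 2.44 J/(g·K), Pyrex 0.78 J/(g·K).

T_f ≈ 2.0 °C

T_f is the heat-capacity-weighted average of the initial temperatures:
T_f = (24.47×94.69 + 694.67×(-0.5) + 207.79×(-0.5)) / (24.47 + 694.67 + 207.79)
    = 1866 / 926.93 ≈ 2.01 °C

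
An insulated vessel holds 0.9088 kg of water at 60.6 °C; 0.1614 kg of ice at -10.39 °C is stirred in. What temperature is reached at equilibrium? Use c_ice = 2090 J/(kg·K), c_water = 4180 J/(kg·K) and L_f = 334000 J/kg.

T_f ≈ 38.6 °C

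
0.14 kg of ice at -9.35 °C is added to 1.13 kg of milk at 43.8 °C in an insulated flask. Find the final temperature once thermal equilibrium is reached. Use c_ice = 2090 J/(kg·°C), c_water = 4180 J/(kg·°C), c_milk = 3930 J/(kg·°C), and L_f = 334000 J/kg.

T_f ≈ 28.9 °C

Sum of m c ΔT and latent-heat terms is zero:
ice -9.35→0 °C: 0.14×2090×9.35 = 2735.8; fusion: m_ice L_f = 0.14×334000 = 46760; meltwater 0→T: 0.14×4180×T = 585.2 T; milk: 4440.9(T − 43.8)
5026.1 T = 194511 − 49496 = 145016
T ≈ 28.85 °C (positive, so assuming full melt was valid).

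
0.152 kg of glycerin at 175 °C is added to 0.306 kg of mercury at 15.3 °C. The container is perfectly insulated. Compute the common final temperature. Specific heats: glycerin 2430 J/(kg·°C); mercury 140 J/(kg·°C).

Set heat shed by the hot body equal to heat absorbed by the cold body:
0.152·2430·(175 − T) = 0.306·140·(T − 15.3)
369.36(175 − T) = 42.84(T − 15.3)
412.2 T = 65293  ⇒  T ≈ 158.40 °C

T_f ≈ 158.4 °C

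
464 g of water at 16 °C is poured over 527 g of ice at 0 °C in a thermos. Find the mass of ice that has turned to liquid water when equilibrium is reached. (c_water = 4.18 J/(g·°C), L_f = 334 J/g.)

m_melted ≈ 92.9 g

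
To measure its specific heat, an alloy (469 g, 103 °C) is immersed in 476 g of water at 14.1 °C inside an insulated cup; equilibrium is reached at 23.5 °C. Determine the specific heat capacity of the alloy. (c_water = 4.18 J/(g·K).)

c ≈ 0.502 J/(g·K)

Setting the total heat transfer to zero:
469·c·(23.5 − 103) + 476·4.18·(23.5 − 14.1) = 0
-37286 c = -18703
c = -18703/-37286 ≈ 0.5016 J/(g·K)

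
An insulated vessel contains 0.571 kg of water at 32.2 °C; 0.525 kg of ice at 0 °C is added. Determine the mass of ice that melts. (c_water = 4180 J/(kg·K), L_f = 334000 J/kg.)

m_melted ≈ 0.23 kg

Heat available from the water dropping to 0 °C: 0.571×4180×32.2 = 76854 J.
Fully melting the ice requires m_ice L_f = 0.525×334000 = 175350 J.
That's not enough to melt it all — equilibrium is at 0 °C with ice remaining.
m_melted×334000 = 76854  ⇒  m_melted ≈ 0.2301 kg.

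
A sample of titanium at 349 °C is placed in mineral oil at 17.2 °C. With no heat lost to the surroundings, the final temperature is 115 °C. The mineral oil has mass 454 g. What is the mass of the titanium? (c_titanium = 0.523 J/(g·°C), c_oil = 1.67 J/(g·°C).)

m ≈ 606 g

|Q_titanium| = |Q_oil|:
m·0.523·(349 − 115) = 454·1.67·(115 − 17.2)
122.38 m = 74150  ⇒  m ≈ 605.9 g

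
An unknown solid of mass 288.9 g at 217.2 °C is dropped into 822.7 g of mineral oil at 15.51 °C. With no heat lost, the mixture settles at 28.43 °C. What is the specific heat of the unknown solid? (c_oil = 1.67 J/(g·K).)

Conservation of energy gives ΣQ = 0:
288.9·c·(28.43 − 217.2) + 822.7·1.67·(28.43 − 15.51) = 0
-54536 c = -17751
c = -17751/-54536 ≈ 0.3255 J/(g·K)

c ≈ 0.325 J/(g·K)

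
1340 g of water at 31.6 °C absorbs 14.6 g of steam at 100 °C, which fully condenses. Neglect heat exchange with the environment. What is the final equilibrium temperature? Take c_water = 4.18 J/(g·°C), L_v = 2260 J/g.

Net heat exchanged in the isolated system is zero:
steam→water at 100 °C releases m L_v = 14.6·2260 = 32996; condensed water 100 °C→T: 61.03(T − 100); water warms: 1340·4.18·(T − 31.6) = 5601.2(T − 31.6)
5662.2 T = 32996 + 6102.8 + 176998 = 216097
T ≈ 38.16 °C, under the boiling point, so the assumption holds.

T_f ≈ 38.2 °C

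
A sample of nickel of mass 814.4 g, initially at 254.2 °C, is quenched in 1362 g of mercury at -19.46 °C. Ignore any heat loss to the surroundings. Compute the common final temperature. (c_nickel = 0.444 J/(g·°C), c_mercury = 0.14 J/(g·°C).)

T_f = Σ m_i c_i T_i / Σ m_i c_i:
T_f = (361.59·254.2 + 190.68·(-19.46)) / (361.59 + 190.68)
    = 88206 / 552.27 ≈ 159.72 °C

T_f ≈ 159.7 °C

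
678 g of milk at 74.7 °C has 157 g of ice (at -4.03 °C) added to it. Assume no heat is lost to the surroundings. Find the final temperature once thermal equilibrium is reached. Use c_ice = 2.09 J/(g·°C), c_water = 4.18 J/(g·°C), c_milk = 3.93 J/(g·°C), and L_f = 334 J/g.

Energy balance with sensible and latent terms:
warm ice to 0 °C: 157·2.09·(0 − (-4.03)) = 1322.4
  melt ice: 157·334 = 52438
  meltwater 0→T: 157·4.18·T = 656.26 T
  milk cools: 678·3.93·(T − 74.7) = 2664.5(T − 74.7)
3320.8 T = 199041 − 53760 = 145281
T ≈ 43.75 °C (positive, so assuming full melt was valid).

T_f ≈ 43.7 °C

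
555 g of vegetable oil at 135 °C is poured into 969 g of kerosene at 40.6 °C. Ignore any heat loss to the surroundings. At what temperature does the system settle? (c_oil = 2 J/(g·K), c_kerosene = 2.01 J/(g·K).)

T_f ≈ 74.9 °C

T_f is the heat-capacity-weighted average of the initial temperatures:
T_f = (1110·135 + 1947.7·40.6) / (1110 + 1947.7)
    = 228926 / 3057.7 ≈ 74.87 °C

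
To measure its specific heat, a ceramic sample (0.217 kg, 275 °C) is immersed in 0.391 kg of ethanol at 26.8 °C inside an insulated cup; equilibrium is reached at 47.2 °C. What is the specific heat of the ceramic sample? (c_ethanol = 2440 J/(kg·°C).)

c ≈ 394 J/(kg·°C)

Energy conservation, ΣQ = 0:
0.217×c×(47.2 − 275) + 0.391×2440×(47.2 − 26.8) = 0
-49.43 c = -19462
c = -19462/-49.43 ≈ 393.7 J/(kg·°C)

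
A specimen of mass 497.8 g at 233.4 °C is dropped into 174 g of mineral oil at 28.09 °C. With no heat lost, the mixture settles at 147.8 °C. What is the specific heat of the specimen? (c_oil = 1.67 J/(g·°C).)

c ≈ 0.816 J/(g·°C)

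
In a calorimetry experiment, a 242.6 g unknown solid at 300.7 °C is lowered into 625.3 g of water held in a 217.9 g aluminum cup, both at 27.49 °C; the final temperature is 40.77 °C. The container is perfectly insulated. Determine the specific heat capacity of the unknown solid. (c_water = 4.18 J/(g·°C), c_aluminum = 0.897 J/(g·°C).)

c ≈ 0.592 J/(g·°C)

Let T be the final temperature. ΣQ_i = 0:
242.6×c×(40.77 − 300.7) + 625.3×4.18×(40.77 − 27.49) + 217.9×0.897×(40.77 − 27.49) = 0
-63059 c = -37306
c = -37306/-63059 ≈ 0.5916 J/(g·°C)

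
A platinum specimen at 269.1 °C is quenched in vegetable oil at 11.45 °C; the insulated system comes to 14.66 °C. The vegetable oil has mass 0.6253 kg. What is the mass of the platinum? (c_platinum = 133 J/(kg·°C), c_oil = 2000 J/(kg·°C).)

m ≈ 0.119 kg

Setting the total heat transfer to zero:
m×133×(14.66 − 269.1) + 0.6253×2000×(14.66 − 11.45) = 0
-33841 m = -4014.4
m = -4014.4/-33841 ≈ 0.1186 kg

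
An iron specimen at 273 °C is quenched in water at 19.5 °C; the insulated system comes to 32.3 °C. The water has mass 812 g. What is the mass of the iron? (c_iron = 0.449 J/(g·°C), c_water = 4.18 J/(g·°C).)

Heat gained plus heat lost sum to zero:
m×0.449×(32.3 − 273) + 812×4.18×(32.3 − 19.5) = 0
-108.07 m = -43445
m = -43445/-108.07 ≈ 402 g

m ≈ 402 g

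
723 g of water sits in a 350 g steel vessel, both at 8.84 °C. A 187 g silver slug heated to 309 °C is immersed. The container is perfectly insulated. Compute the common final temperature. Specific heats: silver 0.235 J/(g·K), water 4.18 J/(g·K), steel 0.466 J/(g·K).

T_f ≈ 12.9 °C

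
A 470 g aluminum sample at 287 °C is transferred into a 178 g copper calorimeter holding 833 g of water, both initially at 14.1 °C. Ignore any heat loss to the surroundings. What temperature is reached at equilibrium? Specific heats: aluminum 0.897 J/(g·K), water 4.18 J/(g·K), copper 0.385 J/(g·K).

Setting the total heat transfer to zero:
470×0.897×(T − 287) + 833×4.18×(T − 14.1) + 178×0.385×(T − 14.1) = 0
(421.59 + 3481.9 + 68.53) T = 421.59×287 + 3481.9×14.1 + 68.53×14.1
T ≈ 43.07 °C

T_f ≈ 43.1 °C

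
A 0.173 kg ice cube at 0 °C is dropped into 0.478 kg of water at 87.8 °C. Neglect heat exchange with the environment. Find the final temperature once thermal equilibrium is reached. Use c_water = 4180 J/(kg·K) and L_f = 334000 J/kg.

Heat gained plus heat lost sum to zero:
latent heat to melt: 0.173×334000 = 57782
  meltwater 0→T: 0.173×4180×T = 723.14 T
  water: 1998(T − 87.8)
2721.2 T = 175428 − 57782 = 117646
T ≈ 43.23 °C (positive, so assuming full melt was valid).

T_f ≈ 43.2 °C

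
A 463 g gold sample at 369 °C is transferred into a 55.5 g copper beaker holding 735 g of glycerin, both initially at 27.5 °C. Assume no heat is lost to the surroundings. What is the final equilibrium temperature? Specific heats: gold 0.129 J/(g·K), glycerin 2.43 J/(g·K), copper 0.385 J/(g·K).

Heat gained plus heat lost sum to zero:
463*0.129*(T − 369) + 735*2.43*(T − 27.5) + 55.5*0.385*(T − 27.5) = 0
59.73(T − 369) + 1786.1(T − 27.5) + 21.37(T − 27.5) = 0
1867.1 T = 71743
T = 71743/1867.1 ≈ 38.42 °C

T_f ≈ 38.4 °C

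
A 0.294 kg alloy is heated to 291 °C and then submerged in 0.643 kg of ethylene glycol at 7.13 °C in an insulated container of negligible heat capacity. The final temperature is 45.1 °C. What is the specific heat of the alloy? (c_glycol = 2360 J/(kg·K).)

c ≈ 797 J/(kg·K)

Energy conservation, ΣQ = 0:
0.294×c×(45.1 − 291) + 0.643×2360×(45.1 − 7.13) = 0
-72.29 c = -57619
c = -57619/-72.29 ≈ 797 J/(kg·K)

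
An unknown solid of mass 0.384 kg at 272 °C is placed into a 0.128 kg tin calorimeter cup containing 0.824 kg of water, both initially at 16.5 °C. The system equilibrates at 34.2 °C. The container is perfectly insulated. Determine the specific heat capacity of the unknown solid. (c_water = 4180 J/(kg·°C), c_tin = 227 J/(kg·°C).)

Taking heat into each body as positive, Σ m c ΔT = 0:
0.384·c·(34.2 − 272) + 0.824·4180·(34.2 − 16.5) + 0.128·227·(34.2 − 16.5) = 0
-91.32 c = -61479
c = -61479/-91.32 ≈ 673.3 J/(kg·°C)

c ≈ 673 J/(kg·°C)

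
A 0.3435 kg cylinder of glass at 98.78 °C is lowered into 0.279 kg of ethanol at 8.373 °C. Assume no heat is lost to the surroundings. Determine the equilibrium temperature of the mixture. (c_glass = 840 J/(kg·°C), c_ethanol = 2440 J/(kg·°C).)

T_f ≈ 35.3 °C

Heat lost by the glass equals heat gained by the ethanol:
0.3435*840*(98.78 − T) = 0.279*2440*(T − 8.373)
288.54(98.78 − T) = 680.76(T − 8.373)
969.3 T = 34202  ⇒  T ≈ 35.29 °C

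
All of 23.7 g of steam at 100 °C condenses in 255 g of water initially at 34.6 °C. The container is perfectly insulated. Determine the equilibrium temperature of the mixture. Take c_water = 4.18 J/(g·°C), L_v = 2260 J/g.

Heat gained plus heat lost sum to zero:
latent heat released on condensation: 23.7·2260 = 53562; condensate cools 100→T: 23.7·4.18·(T − 100) = 99.07(T − 100); water warms: 255·4.18·(T − 34.6) = 1065.9(T − 34.6)
1165 T = 53562 + 9906.6 + 36880 = 100349
T ≈ 86.14 °C, under the boiling point, so the assumption holds.

T_f ≈ 86.1 °C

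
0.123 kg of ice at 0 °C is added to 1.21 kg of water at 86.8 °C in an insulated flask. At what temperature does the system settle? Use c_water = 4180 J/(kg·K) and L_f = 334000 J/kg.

Conservation of energy gives ΣQ = 0:
melt ice: 0.123×334000 = 41082
  meltwater 0→T: 0.123×4180×T = 514.14 T
  water: 5057.8(T − 86.8)
5571.9 T = 439017 − 41082 = 397935
T ≈ 71.42 °C — above 0 °C, consistent with complete melting.

T_f ≈ 71.4 °C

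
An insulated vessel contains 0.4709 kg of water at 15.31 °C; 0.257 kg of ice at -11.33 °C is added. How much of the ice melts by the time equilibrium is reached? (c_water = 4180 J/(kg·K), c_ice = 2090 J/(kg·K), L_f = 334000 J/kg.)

Water can give up m c ΔT = 0.4709×4180×15.31 = 30136 J before reaching 0 °C.
Warming the ice to 0 °C takes 0.257×2090×11.33 = 6085.7 J, leaving 24050 J for melting.
Melting all 0.257 kg of ice would need 0.257×334000 = 85838 J.
Since 24050 < 85838 J, not all the ice melts; equilibrium is at 0 °C.
m_melted×334000 = 24050  ⇒  m_melted ≈ 0.07201 kg.

m_melted ≈ 0.072 kg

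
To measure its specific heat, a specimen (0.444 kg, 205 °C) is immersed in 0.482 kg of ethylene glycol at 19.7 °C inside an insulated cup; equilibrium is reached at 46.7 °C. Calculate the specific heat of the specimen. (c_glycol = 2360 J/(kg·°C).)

c ≈ 437 J/(kg·°C)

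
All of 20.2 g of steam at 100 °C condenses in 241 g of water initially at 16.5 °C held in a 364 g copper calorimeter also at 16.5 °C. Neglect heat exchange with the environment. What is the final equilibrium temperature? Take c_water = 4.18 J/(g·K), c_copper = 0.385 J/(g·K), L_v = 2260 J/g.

T_f ≈ 59.3 °C

Net heat exchanged in the isolated system is zero:
condense steam: −20.2×2260 = −45652
  condensed water 100 °C→T: 84.44(T − 100)
  water warms: 241×4.18×(T − 16.5) = 1007.4(T − 16.5)
  copper cup: 364×0.385×(T − 16.5) = 140.14(T − 16.5)
1232 T = 45652 + 8443.6 + 18934 = 73030
T ≈ 59.28 °C (< 100 °C, so full condensation is consistent).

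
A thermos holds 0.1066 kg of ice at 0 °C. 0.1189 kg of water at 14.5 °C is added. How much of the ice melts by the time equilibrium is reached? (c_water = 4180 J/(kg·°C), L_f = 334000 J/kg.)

m_melted ≈ 0.0216 kg

Heat available from the water dropping to 0 °C: 0.1189·4180·14.5 = 7206.5 J.
To melt every bit of ice: 0.1066·334000 = 35604 J.
That's not enough to melt it all — equilibrium is at 0 °C with ice remaining.
Mass melted = 7206.5/334000 ≈ 0.02158 kg.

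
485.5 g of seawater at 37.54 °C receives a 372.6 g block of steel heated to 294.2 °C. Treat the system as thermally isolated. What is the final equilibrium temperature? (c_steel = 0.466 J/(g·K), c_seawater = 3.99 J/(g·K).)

T_f ≈ 58.7 °C

Heat gained plus heat lost sum to zero:
372.6*0.466*(T − 294.2) + 485.5*3.99*(T − 37.54) = 0
2110.8 T = 123803
T ≈ 58.65 °C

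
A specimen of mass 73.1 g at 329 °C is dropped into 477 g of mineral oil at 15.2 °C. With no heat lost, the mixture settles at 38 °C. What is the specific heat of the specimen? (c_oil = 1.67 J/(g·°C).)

c ≈ 0.854 J/(g·°C)

Heat lost by the specimen = heat gained by the oil:
73.1·c·(329 − 38) = 477·1.67·(38 − 15.2)
21272 c = 18162  ⇒  c ≈ 0.8538 J/(g·°C)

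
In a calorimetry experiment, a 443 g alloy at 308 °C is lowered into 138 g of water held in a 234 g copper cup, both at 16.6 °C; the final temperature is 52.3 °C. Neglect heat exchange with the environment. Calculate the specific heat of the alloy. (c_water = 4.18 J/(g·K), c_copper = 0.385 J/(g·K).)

Net heat exchanged in the isolated system is zero:
443·c·(52.3 − 308) + 138·4.18·(52.3 − 16.6) + 234·0.385·(52.3 − 16.6) = 0
-113275 c = -23809
c = -23809/-113275 ≈ 0.2102 J/(g·K)

c ≈ 0.21 J/(g·K)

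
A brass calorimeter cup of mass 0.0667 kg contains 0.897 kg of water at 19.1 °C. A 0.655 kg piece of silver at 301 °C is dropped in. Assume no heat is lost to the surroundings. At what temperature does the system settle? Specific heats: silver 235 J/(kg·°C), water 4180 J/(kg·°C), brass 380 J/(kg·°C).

T_f = Σ m_i c_i T_i / Σ m_i c_i:
T_f = (153.93*301 + 3749.5*19.1 + 25.35*19.1) / (153.93 + 3749.5 + 25.35)
    = 118430 / 3928.7 ≈ 30.14 °C

T_f ≈ 30.1 °C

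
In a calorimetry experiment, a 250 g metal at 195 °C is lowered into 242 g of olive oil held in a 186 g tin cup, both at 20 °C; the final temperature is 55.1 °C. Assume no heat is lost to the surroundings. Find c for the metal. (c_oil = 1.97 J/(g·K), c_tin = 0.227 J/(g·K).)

Net heat exchanged in the isolated system is zero:
250·c·(55.1 − 195) + 242·1.97·(55.1 − 20) + 186·0.227·(55.1 − 20) = 0
-34975 c = -18216
c = -18216/-34975 ≈ 0.5208 J/(g·K)

c ≈ 0.521 J/(g·K)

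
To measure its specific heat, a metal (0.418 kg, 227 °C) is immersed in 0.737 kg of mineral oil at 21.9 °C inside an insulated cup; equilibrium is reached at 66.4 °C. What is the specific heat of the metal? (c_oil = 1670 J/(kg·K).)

Setting the total heat transfer to zero:
0.418×c×(66.4 − 227) + 0.737×1670×(66.4 − 21.9) = 0
-67.13 c = -54770
c = -54770/-67.13 ≈ 815.9 J/(kg·K)

c ≈ 816 J/(kg·K)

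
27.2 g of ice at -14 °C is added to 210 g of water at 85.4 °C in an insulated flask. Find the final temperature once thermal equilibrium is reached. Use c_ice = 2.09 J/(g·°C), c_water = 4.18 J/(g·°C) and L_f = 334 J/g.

T_f ≈ 65.6 °C

Let T be the final temperature. ΣQ_i = 0:
ice -14→0 °C: 27.2·2.09·14 = 795.87
  melt ice: 27.2·334 = 9084.8
  warm the meltwater: 113.7 T
  water cools: 210·4.18·(T − 85.4) = 877.8(T − 85.4)
991.5 T = 74964 − 9880.7 = 65083
T ≈ 65.64 °C. Since T > 0 °C, the all-ice-melts assumption holds.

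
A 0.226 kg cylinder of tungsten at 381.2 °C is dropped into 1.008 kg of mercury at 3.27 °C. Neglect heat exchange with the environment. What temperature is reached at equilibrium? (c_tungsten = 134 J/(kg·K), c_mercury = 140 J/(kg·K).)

T_f ≈ 70.0 °C

Conservation of energy gives ΣQ = 0:
0.226·134·(T − 381.2) + 1.008·140·(T − 3.27) = 0
(30.28 + 141.12) T = 30.28·381.2 + 141.12·3.27
T = 12006 / 171.4 = 70 °C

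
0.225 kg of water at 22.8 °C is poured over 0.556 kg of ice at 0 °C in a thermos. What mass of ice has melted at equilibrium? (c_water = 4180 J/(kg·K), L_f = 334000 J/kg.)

Water can give up m c ΔT = 0.225×4180×22.8 = 21443 J before reaching 0 °C.
Melting all 0.556 kg of ice would need 0.556×334000 = 185704 J.
That's not enough to melt it all — equilibrium is at 0 °C with ice remaining.
Mass melted = 21443/334000 ≈ 0.0642 kg.

m_melted ≈ 0.0642 kg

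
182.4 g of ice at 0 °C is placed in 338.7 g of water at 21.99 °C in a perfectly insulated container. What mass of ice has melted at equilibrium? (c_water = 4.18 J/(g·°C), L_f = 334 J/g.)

m_melted ≈ 93.2 g

Heat available from the water dropping to 0 °C: 338.7×4.18×21.99 = 31133 J.
Fully melting the ice requires m_ice L_f = 182.4×334 = 60922 J.
31133 J < 60922 J, so only part of the ice melts and the system sits at 0 °C.
Mass melted = 31133/334 ≈ 93.21 g.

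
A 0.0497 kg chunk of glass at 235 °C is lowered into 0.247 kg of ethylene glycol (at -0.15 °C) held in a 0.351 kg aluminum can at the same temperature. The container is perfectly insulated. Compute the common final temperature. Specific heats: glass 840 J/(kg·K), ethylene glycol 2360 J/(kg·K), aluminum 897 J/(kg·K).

Taking heat into each body as positive, Σ m c ΔT = 0:
0.0497×840×(T − 235) + 0.247×2360×(T − (-0.15)) + 0.351×897×(T − (-0.15)) = 0
41.75(T − 235) + 582.92(T − (-0.15)) + 314.85(T − (-0.15)) = 0
939.51 T = 9676.1
T = 9676.1/939.51 ≈ 10.30 °C

T_f ≈ 10.3 °C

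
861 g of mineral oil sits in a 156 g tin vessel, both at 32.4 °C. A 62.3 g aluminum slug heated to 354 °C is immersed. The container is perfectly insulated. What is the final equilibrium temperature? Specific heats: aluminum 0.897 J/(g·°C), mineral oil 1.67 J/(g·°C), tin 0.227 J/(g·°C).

T_f ≈ 44.2 °C

Setting the total heat transfer to zero:
62.3*0.897*(T − 354) + 861*1.67*(T − 32.4) + 156*0.227*(T − 32.4) = 0
55.88(T − 354) + 1437.9(T − 32.4) + 35.41(T − 32.4) = 0
(55.88 + 1437.9 + 35.41) T = 55.88*354 + 1437.9*32.4 + 35.41*32.4
T = 67517 / 1529.2 = 44.2 °C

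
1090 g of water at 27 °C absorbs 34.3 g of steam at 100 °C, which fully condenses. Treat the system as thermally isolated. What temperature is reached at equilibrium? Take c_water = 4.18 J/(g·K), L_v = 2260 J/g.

T_f ≈ 45.7 °C

Taking heat into each body as positive, Σ m c ΔT = 0:
steam→water at 100 °C releases m L_v = 34.3·2260 = 77518
  condensate cools 100→T: 34.3·4.18·(T − 100) = 143.37(T − 100)
  original water: 4556.2(T − 27)
4699.6 T = 77518 + 14337 + 123017 = 214873
T ≈ 45.72 °C, under the boiling point, so the assumption holds.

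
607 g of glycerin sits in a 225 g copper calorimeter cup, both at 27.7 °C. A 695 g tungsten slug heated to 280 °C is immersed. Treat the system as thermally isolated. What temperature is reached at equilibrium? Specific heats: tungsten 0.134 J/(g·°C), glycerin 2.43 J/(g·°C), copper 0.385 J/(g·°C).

T_f ≈ 41.9 °C

Conservation of energy gives ΣQ = 0:
695*0.134*(T − 280) + 607*2.43*(T − 27.7) + 225*0.385*(T − 27.7) = 0
93.13(T − 280) + 1475(T − 27.7) + 86.62(T − 27.7) = 0
1654.8 T = 69334
T = 69334/1654.8 ≈ 41.90 °C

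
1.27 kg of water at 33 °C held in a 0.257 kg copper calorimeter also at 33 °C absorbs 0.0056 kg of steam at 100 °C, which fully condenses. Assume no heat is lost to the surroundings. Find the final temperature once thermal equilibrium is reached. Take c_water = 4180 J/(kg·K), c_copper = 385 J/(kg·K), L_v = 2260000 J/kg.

T_f ≈ 35.6 °C

Conservation of energy gives ΣQ = 0:
latent heat released on condensation: 0.0056·2260000 = 12656; condensate cools 100→T: 0.0056·4180·(T − 100) = 23.41(T − 100); original water: 5308.6(T − 33); cup: 98.95(T − 33)
5431 T = 12656 + 2340.8 + 178449 = 193446
T ≈ 35.62 °C (< 100 °C, so full condensation is consistent).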